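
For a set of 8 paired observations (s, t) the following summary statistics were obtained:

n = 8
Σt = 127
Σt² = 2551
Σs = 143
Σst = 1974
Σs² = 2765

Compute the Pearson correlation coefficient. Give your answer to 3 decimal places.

-0.886

r = (nΣst − ΣsΣt) / √[(nΣs² − (Σs)²)(nΣt² − (Σt)²)]
Numerator: 8×1974 − 143×127 = -2369
Denominator: √[(22120 − 20449)(20408 − 16129)] = √[1671 × 4279] = 2673.9875
r = -2369 / 2673.9875 ≈ -0.886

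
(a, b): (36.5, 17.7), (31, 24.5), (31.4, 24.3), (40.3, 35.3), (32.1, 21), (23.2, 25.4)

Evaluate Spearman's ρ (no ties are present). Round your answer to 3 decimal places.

Rank a: 5, 2, 3, 6, 4, 1
Rank b: 1, 4, 3, 6, 2, 5
d = rank(a) − rank(b): 4, -2, 0, 0, 2, -4; Σd² = 40
ρ = 1 − 6Σd² / [n(n²−1)] = 1 − 6×40 / (6×35) = 1 − 240/210 ≈ -0.143

-0.143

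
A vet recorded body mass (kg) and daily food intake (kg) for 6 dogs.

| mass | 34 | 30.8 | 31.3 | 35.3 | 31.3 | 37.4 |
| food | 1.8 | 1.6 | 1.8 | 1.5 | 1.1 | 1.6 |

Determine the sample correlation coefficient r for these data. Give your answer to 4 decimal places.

0.1598

n = 6, Σx = 200.1, Σy = 9.4, Σx² = 6708.87, Σy² = 15.06, Σxy = 314.04
nΣxy − ΣxΣy = 1884.24 − 1880.94 = 3.3
nΣx² − (Σx)² = 40253.22 − 40040.01 = 213.21; nΣy² − (Σy)² = 90.36 − 88.36 = 2
r = 3.3 / √(213.21 × 2) = 3.3 / 20.6499 ≈ 0.1598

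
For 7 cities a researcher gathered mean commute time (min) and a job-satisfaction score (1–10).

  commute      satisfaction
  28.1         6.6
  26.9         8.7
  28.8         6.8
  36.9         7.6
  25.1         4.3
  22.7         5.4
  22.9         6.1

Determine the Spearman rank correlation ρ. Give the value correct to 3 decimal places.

Rank commute: 5, 4, 6, 7, 3, 1, 2
Rank satisfaction: 4, 7, 5, 6, 1, 2, 3
d = rank(commute) − rank(satisfaction): 1, -3, 1, 1, 2, -1, -1; Σd² = 18
ρ = 1 − 6Σd² / [n(n²−1)] = 1 − 6×18 / (7×48) = 1 − 108/336 ≈ 0.679

0.679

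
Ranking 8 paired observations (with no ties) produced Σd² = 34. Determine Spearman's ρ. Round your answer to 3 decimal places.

ρ = 1 − 6Σd² / [n(n²−1)] = 1 − 6×34 / (8×63)
  = 1 − 204/504 = 1 − 0.4048 ≈ 0.595

0.595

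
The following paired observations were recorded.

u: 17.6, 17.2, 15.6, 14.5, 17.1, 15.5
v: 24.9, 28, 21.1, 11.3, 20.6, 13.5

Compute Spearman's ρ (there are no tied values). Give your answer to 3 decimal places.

0.886

Rank u: 6, 5, 3, 1, 4, 2
Rank v: 5, 6, 4, 1, 3, 2
d = rank(u) − rank(v): 1, -1, -1, 0, 1, 0; Σd² = 4
ρ = 1 − 6Σd² / [n(n²−1)] = 1 − 6×4 / (6×35) = 1 − 24/210 ≈ 0.886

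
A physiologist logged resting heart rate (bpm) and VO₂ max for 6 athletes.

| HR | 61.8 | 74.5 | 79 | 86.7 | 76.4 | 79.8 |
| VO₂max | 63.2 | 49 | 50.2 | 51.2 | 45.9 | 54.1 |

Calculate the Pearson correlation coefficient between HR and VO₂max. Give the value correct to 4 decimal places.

-0.6609

n = 6, Σx = 458.2, Σy = 313.6, Σx² = 35332.38, Σy² = 16570.34, Σxy = 23785.04
nΣxy − ΣxΣy = 142710.24 − 143691.52 = -981.28
nΣx² − (Σx)² = 211994.28 − 209947.24 = 2047.04; nΣy² − (Σy)² = 99422.04 − 98344.96 = 1077.08
r = -981.28 / √(2047.04 × 1077.08) = -981.28 / 1484.8656 ≈ -0.6609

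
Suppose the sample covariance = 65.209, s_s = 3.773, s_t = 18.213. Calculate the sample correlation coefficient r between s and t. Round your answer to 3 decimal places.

0.949

r = Cov(s,t) / (s_s · s_t) = 65.209 / (3.773 × 18.213)
  = 65.209 / 68.7176 ≈ 0.949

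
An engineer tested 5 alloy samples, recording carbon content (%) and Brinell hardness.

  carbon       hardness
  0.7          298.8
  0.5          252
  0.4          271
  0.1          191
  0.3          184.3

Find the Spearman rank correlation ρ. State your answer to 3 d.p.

0.800

Rank carbon: 5, 4, 3, 1, 2
Rank hardness: 5, 3, 4, 2, 1
d = rank(carbon) − rank(hardness): 0, 1, -1, -1, 1; Σd² = 4
ρ = 1 − 6Σd² / [n(n²−1)] = 1 − 6×4 / (5×24) = 1 − 24/120 ≈ 0.800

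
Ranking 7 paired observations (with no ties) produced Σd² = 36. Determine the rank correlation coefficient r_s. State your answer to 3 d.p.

ρ = 1 − 6Σd² / [n(n²−1)] = 1 − 6×36 / (7×48)
  = 1 − 216/336 = 1 − 0.6429 ≈ 0.357

0.357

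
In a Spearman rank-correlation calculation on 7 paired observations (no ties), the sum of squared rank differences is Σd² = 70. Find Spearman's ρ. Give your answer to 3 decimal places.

ρ = 1 − 6Σd² / [n(n²−1)] = 1 − 6×70 / (7×48)
  = 1 − 420/336 = 1 − 1.2500 ≈ -0.250

-0.250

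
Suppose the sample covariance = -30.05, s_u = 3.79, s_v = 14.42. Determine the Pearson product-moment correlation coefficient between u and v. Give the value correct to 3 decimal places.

-0.550

r = Cov(u,v) / (s_u · s_v) = -30.05 / (3.79 × 14.42)
  = -30.05 / 54.6518 ≈ -0.550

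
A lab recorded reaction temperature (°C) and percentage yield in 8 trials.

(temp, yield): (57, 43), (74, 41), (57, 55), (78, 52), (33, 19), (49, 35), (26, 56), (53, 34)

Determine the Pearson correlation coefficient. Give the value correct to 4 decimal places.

0.2508

n = 8, Σx = 427, Σy = 335, Σx² = 25033, Σy² = 15137, Σxy = 18276
nΣxy − ΣxΣy = 146208 − 143045 = 3163
nΣx² − (Σx)² = 200264 − 182329 = 17935; nΣy² − (Σy)² = 121096 − 112225 = 8871
r = 3163 / √(17935 × 8871) = 3163 / 12613.5397 ≈ 0.2508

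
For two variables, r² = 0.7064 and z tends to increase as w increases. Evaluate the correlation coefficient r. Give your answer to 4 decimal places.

|r| = √0.7064 = 0.8405
The association is positive, so r = 0.8405.

0.8405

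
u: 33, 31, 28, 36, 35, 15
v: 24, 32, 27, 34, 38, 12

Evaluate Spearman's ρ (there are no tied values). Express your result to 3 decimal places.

Rank u: 4, 3, 2, 6, 5, 1
Rank v: 2, 4, 3, 5, 6, 1
d = rank(u) − rank(v): 2, -1, -1, 1, -1, 0; Σd² = 8
ρ = 1 − 6Σd² / [n(n²−1)] = 1 − 6×8 / (6×35) = 1 − 48/210 ≈ 0.771

0.771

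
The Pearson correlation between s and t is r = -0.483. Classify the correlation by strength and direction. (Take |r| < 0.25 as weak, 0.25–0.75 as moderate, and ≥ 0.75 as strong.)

r = -0.483 < 0 so the relationship is negative.
|r| = 0.483, which falls in the moderate range.

moderate negative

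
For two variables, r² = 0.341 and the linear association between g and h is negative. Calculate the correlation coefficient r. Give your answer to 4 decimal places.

|r| = √0.341 = 0.5840
The association is negative, so r = −0.5840.

-0.5840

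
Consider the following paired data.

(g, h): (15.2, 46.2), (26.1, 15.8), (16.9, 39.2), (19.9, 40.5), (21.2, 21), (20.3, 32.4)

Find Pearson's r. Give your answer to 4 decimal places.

-0.9033

n = 6, Σg = 119.6, Σh = 195.1, Σg² = 2455.4, Σh² = 7051.73, Σgh = 3685.97
nΣgh − ΣgΣh = 22115.82 − 23333.96 = -1218.14
nΣg² − (Σg)² = 14732.4 − 14304.16 = 428.24; nΣh² − (Σh)² = 42310.38 − 38064.01 = 4246.37
r = -1218.14 / √(428.24 × 4246.37) = -1218.14 / 1348.5049 ≈ -0.9033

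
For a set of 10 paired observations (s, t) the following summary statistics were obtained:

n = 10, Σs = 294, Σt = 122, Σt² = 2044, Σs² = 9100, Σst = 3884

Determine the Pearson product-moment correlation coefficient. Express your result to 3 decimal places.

0.590

r = (nΣst − ΣsΣt) / √[(nΣs² − (Σs)²)(nΣt² − (Σt)²)]
Numerator: 10×3884 − 294×122 = 2972
Denominator: √[(91000 − 86436)(20440 − 14884)] = √[4564 × 5556] = 5035.6314
r = 2972 / 5035.6314 ≈ 0.590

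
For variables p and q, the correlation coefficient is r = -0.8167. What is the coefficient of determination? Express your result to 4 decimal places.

0.6670

r² = (-0.8167)² = 0.6670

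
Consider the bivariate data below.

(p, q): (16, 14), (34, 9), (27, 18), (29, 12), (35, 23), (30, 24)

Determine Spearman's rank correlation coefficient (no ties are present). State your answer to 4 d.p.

Rank p: 1, 5, 2, 3, 6, 4
Rank q: 3, 1, 4, 2, 5, 6
d = rank(p) − rank(q): -2, 4, -2, 1, 1, -2; Σd² = 30
ρ = 1 − 6Σd² / [n(n²−1)] = 1 − 6×30 / (6×35) = 1 − 180/210 ≈ 0.1429

0.1429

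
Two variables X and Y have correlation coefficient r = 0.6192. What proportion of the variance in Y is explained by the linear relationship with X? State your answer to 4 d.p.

0.3834

r² = (0.6192)² = 0.3834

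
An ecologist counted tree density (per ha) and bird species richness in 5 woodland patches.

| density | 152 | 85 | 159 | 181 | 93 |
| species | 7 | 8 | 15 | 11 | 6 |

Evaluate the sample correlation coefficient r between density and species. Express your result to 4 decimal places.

n = 5, Σx = 670, Σy = 47, Σx² = 97020, Σy² = 495, Σxy = 6678
nΣxy − ΣxΣy = 33390 − 31490 = 1900
nΣx² − (Σx)² = 485100 − 448900 = 36200; nΣy² − (Σy)² = 2475 − 2209 = 266
r = 1900 / √(36200 × 266) = 1900 / 3103.0952 ≈ 0.6123

0.6123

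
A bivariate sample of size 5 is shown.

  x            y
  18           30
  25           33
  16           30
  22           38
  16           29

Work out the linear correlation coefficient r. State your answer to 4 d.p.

0.7018

n = 5, Σx = 97, Σy = 160, Σx² = 1945, Σy² = 5174, Σxy = 3145
nΣxy − ΣxΣy = 15725 − 15520 = 205
nΣx² − (Σx)² = 9725 − 9409 = 316; nΣy² − (Σy)² = 25870 − 25600 = 270
r = 205 / √(316 × 270) = 205 / 292.0959 ≈ 0.7018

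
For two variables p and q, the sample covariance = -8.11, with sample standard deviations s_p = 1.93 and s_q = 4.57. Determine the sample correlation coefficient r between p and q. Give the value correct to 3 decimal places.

-0.919

r = Cov(p,q) / (s_p · s_q) = -8.11 / (1.93 × 4.57)
  = -8.11 / 8.8201 ≈ -0.919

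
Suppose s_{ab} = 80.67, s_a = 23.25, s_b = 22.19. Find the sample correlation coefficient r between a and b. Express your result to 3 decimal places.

0.156

r = Cov(a,b) / (s_a · s_b) = 80.67 / (23.25 × 22.19)
  = 80.67 / 515.9175 ≈ 0.156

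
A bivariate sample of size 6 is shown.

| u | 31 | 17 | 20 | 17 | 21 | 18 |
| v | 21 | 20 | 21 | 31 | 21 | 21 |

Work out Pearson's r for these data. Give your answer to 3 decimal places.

n = 6, Σu = 124, Σv = 135, Σu² = 2704, Σv² = 3125, Σuv = 2757
nΣuv − ΣuΣv = 16542 − 16740 = -198
nΣu² − (Σu)² = 16224 − 15376 = 848; nΣv² − (Σv)² = 18750 − 18225 = 525
r = -198 / √(848 × 525) = -198 / 667.2331 ≈ -0.297

-0.297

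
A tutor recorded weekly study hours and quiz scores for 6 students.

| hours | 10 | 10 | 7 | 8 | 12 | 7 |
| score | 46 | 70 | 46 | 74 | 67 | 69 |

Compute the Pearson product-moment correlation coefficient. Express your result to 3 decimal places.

n = 6, Σx = 54, Σy = 372, Σx² = 506, Σy² = 23858, Σxy = 3361
nΣxy − ΣxΣy = 20166 − 20088 = 78
nΣx² − (Σx)² = 3036 − 2916 = 120; nΣy² − (Σy)² = 143148 − 138384 = 4764
r = 78 / √(120 × 4764) = 78 / 756.0952 ≈ 0.103

0.103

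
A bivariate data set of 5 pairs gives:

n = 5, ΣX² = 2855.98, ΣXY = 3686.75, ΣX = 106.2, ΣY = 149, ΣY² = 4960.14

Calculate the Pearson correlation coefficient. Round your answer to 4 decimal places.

r = (nΣXY − ΣXΣY) / √[(nΣX² − (ΣX)²)(nΣY² − (ΣY)²)]
Numerator: 5×3686.75 − 106.2×149 = 2609.95
Denominator: √[(14279.9 − 11278.44)(24800.7 − 22201)] = √[3001.46 × 2599.7] = 2793.3663
r = 2609.95 / 2793.3663 ≈ 0.9343

0.9343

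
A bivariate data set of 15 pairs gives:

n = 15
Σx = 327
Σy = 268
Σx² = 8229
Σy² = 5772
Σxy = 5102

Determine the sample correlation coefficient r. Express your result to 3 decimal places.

r = (nΣxy − ΣxΣy) / √[(nΣx² − (Σx)²)(nΣy² − (Σy)²)]
Numerator: 15×5102 − 327×268 = -11106
Denominator: √[(123435 − 106929)(86580 − 71824)] = √[16506 × 14756] = 15606.4902
r = -11106 / 15606.4902 ≈ -0.712

-0.712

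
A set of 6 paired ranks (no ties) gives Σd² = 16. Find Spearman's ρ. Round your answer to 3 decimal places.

ρ = 1 − 6Σd² / [n(n²−1)] = 1 − 6×16 / (6×35)
  = 1 − 96/210 = 1 − 0.4571 ≈ 0.543

0.543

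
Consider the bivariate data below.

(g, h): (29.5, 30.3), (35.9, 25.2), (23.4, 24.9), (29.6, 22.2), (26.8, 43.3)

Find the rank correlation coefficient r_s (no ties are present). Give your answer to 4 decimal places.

-0.2000

Rank g: 3, 5, 1, 4, 2
Rank h: 4, 3, 2, 1, 5
d = rank(g) − rank(h): -1, 2, -1, 3, -3; Σd² = 24
ρ = 1 − 6Σd² / [n(n²−1)] = 1 − 6×24 / (5×24) = 1 − 144/120 ≈ -0.2000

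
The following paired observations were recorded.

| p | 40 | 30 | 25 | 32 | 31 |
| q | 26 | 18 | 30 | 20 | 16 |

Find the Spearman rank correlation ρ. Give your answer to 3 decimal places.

-0.100

Rank p: 5, 2, 1, 4, 3
Rank q: 4, 2, 5, 3, 1
d = rank(p) − rank(q): 1, 0, -4, 1, 2; Σd² = 22
ρ = 1 − 6Σd² / [n(n²−1)] = 1 − 6×22 / (5×24) = 1 − 132/120 ≈ -0.100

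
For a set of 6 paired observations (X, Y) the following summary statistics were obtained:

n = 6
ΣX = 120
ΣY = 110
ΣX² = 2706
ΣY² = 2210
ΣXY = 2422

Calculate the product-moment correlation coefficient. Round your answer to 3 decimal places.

r = (nΣXY − ΣXΣY) / √[(nΣX² − (ΣX)²)(nΣY² − (ΣY)²)]
Numerator: 6×2422 − 120×110 = 1332
Denominator: √[(16236 − 14400)(13260 − 12100)] = √[1836 × 1160] = 1459.3697
r = 1332 / 1459.3697 ≈ 0.913

0.913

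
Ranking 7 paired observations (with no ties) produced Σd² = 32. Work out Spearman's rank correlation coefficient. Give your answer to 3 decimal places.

ρ = 1 − 6Σd² / [n(n²−1)] = 1 − 6×32 / (7×48)
  = 1 − 192/336 = 1 − 0.5714 ≈ 0.429

0.429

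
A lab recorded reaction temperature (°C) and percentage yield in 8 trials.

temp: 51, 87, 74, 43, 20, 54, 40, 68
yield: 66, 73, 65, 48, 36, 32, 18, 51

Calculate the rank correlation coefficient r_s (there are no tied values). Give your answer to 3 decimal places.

Rank temp: 4, 8, 7, 3, 1, 5, 2, 6
Rank yield: 7, 8, 6, 4, 3, 2, 1, 5
d = rank(temp) − rank(yield): -3, 0, 1, -1, -2, 3, 1, 1; Σd² = 26
ρ = 1 − 6Σd² / [n(n²−1)] = 1 − 6×26 / (8×63) = 1 − 156/504 ≈ 0.690

0.690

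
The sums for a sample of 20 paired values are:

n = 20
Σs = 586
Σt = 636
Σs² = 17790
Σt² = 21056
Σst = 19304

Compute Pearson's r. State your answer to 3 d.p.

0.932

r = (nΣst − ΣsΣt) / √[(nΣs² − (Σs)²)(nΣt² − (Σt)²)]
Numerator: 20×19304 − 586×636 = 13384
Denominator: √[(355800 − 343396)(421120 − 404496)] = √[12404 × 16624] = 14359.8084
r = 13384 / 14359.8084 ≈ 0.932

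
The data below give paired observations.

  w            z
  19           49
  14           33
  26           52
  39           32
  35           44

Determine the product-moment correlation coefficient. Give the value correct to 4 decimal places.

n = 5, Σw = 133, Σz = 210, Σw² = 3979, Σz² = 9154, Σwz = 5533
nΣwz − ΣwΣz = 27665 − 27930 = -265
nΣw² − (Σw)² = 19895 − 17689 = 2206; nΣz² − (Σz)² = 45770 − 44100 = 1670
r = -265 / √(2206 × 1670) = -265 / 1919.3801 ≈ -0.1381

-0.1381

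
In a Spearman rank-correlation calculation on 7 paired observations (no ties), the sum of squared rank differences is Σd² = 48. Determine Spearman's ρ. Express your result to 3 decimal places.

ρ = 1 − 6Σd² / [n(n²−1)] = 1 − 6×48 / (7×48)
  = 1 − 288/336 = 1 − 0.8571 ≈ 0.143

0.143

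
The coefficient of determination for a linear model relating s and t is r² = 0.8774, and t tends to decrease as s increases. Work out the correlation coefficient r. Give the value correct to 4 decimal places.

|r| = √0.8774 = 0.9367
The association is negative, so r = −0.9367.

-0.9367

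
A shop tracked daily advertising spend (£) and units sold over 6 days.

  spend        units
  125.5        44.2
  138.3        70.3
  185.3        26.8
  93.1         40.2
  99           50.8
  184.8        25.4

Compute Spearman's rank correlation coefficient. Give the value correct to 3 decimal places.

-0.429

Rank spend: 3, 4, 6, 1, 2, 5
Rank units: 4, 6, 2, 3, 5, 1
d = rank(spend) − rank(units): -1, -2, 4, -2, -3, 4; Σd² = 50
ρ = 1 − 6Σd² / [n(n²−1)] = 1 − 6×50 / (6×35) = 1 − 300/210 ≈ -0.429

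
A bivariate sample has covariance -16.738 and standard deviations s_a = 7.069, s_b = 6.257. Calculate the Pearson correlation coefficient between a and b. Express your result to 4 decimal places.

-0.3784

r = Cov(a,b) / (s_a · s_b) = -16.738 / (7.069 × 6.257)
  = -16.738 / 44.2307 ≈ -0.3784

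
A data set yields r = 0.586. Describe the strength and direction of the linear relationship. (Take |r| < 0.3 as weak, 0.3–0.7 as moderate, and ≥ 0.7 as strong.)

moderate positive

r = 0.586 > 0 so the relationship is positive.
|r| = 0.586, which falls in the moderate range.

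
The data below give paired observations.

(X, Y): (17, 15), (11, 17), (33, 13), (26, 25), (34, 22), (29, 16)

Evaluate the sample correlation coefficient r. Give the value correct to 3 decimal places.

n = 6, ΣX = 150, ΣY = 108, ΣX² = 4172, ΣY² = 2048, ΣXY = 2733
nΣXY − ΣXΣY = 16398 − 16200 = 198
nΣX² − (ΣX)² = 25032 − 22500 = 2532; nΣY² − (ΣY)² = 12288 − 11664 = 624
r = 198 / √(2532 × 624) = 198 / 1256.9678 ≈ 0.158

0.158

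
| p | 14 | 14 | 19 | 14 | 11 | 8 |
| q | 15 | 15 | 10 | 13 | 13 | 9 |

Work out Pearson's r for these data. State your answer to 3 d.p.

0.152

n = 6, Σp = 80, Σq = 75, Σp² = 1134, Σq² = 969, Σpq = 1007
nΣpq − ΣpΣq = 6042 − 6000 = 42
nΣp² − (Σp)² = 6804 − 6400 = 404; nΣq² − (Σq)² = 5814 − 5625 = 189
r = 42 / √(404 × 189) = 42 / 276.3259 ≈ 0.152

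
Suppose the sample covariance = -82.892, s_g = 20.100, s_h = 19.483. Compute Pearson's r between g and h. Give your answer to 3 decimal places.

-0.212

r = Cov(g,h) / (s_g · s_h) = -82.892 / (20.100 × 19.483)
  = -82.892 / 391.6083 ≈ -0.212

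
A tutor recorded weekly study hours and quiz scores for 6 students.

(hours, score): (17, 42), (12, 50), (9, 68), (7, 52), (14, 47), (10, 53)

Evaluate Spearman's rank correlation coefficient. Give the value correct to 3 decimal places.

-0.829

Rank hours: 6, 4, 2, 1, 5, 3
Rank score: 1, 3, 6, 4, 2, 5
d = rank(hours) − rank(score): 5, 1, -4, -3, 3, -2; Σd² = 64
ρ = 1 − 6Σd² / [n(n²−1)] = 1 − 6×64 / (6×35) = 1 − 384/210 ≈ -0.829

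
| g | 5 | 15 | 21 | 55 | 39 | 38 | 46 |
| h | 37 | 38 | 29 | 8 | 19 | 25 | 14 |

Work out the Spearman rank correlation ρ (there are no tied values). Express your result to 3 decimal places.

Rank g: 1, 2, 3, 7, 5, 4, 6
Rank h: 6, 7, 5, 1, 3, 4, 2
d = rank(g) − rank(h): -5, -5, -2, 6, 2, 0, 4; Σd² = 110
ρ = 1 − 6Σd² / [n(n²−1)] = 1 − 6×110 / (7×48) = 1 − 660/336 ≈ -0.964

-0.964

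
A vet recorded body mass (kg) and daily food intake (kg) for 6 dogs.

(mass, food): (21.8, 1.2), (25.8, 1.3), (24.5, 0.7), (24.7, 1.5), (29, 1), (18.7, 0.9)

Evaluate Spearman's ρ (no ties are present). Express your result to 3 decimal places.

Rank mass: 2, 5, 3, 4, 6, 1
Rank food: 4, 5, 1, 6, 3, 2
d = rank(mass) − rank(food): -2, 0, 2, -2, 3, -1; Σd² = 22
ρ = 1 − 6Σd² / [n(n²−1)] = 1 − 6×22 / (6×35) = 1 − 132/210 ≈ 0.371

0.371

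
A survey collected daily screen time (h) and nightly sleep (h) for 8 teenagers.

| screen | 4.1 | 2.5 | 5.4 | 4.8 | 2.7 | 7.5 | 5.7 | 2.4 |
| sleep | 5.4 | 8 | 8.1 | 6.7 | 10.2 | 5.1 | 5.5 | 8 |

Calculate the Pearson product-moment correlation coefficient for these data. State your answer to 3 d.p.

n = 8, Σx = 35.1, Σy = 57, Σx² = 177.05, Σy² = 427.96, Σxy = 234.38
nΣxy − ΣxΣy = 1875.04 − 2000.7 = -125.66
nΣx² − (Σx)² = 1416.4 − 1232.01 = 184.39; nΣy² − (Σy)² = 3423.68 − 3249 = 174.68
r = -125.66 / √(184.39 × 174.68) = -125.66 / 179.4693 ≈ -0.700

-0.700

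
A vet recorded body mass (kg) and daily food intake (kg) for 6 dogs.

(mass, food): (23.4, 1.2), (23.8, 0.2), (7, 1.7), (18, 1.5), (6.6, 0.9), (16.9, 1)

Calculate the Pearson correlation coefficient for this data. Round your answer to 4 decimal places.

n = 6, Σx = 95.7, Σy = 6.5, Σx² = 1816.17, Σy² = 8.43, Σxy = 94.58
nΣxy − ΣxΣy = 567.48 − 622.05 = -54.57
nΣx² − (Σx)² = 10897.02 − 9158.49 = 1738.53; nΣy² − (Σy)² = 50.58 − 42.25 = 8.33
r = -54.57 / √(1738.53 × 8.33) = -54.57 / 120.3410 ≈ -0.4535

-0.4535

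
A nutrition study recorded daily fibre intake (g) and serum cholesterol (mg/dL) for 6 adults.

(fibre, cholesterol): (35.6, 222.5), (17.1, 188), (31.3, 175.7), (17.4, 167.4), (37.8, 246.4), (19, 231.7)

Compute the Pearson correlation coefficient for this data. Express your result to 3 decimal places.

0.505

n = 6, Σx = 158.2, Σy = 1231.7, Σx² = 4632.06, Σy² = 258141.35, Σxy = 33264.19
nΣxy − ΣxΣy = 199585.14 − 194854.94 = 4730.2
nΣx² − (Σx)² = 27792.36 − 25027.24 = 2765.12; nΣy² − (Σy)² = 1548848.1 − 1517084.89 = 31763.21
r = 4730.2 / √(2765.12 × 31763.21) = 4730.2 / 9371.7174 ≈ 0.505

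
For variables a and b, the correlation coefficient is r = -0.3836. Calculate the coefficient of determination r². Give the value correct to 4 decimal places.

0.1471

r² = (-0.3836)² = 0.1471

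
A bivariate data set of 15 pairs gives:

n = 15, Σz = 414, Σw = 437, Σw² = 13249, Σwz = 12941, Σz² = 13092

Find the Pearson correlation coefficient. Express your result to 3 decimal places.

r = (nΣwz − ΣwΣz) / √[(nΣw² − (Σw)²)(nΣz² − (Σz)²)]
Numerator: 15×12941 − 437×414 = 13197
Denominator: √[(198735 − 190969)(196380 − 171396)] = √[7766 × 24984] = 13929.3124
r = 13197 / 13929.3124 ≈ 0.947

0.947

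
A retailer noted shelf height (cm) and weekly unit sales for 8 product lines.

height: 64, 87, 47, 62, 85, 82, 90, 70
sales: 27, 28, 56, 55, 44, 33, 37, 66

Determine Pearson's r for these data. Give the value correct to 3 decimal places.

n = 8, Σx = 587, Σy = 346, Σx² = 44667, Σy² = 16424, Σxy = 24602
nΣxy − ΣxΣy = 196816 − 203102 = -6286
nΣx² − (Σx)² = 357336 − 344569 = 12767; nΣy² − (Σy)² = 131392 − 119716 = 11676
r = -6286 / √(12767 × 11676) = -6286 / 12209.3199 ≈ -0.515

-0.515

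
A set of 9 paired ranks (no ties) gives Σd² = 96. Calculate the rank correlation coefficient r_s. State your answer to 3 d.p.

0.200

ρ = 1 − 6Σd² / [n(n²−1)] = 1 − 6×96 / (9×80)
  = 1 − 576/720 = 1 − 0.8000 ≈ 0.200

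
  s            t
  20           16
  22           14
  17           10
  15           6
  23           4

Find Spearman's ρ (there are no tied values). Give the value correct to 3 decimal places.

-0.100

Rank s: 3, 4, 2, 1, 5
Rank t: 5, 4, 3, 2, 1
d = rank(s) − rank(t): -2, 0, -1, -1, 4; Σd² = 22
ρ = 1 − 6Σd² / [n(n²−1)] = 1 − 6×22 / (5×24) = 1 − 132/120 ≈ -0.100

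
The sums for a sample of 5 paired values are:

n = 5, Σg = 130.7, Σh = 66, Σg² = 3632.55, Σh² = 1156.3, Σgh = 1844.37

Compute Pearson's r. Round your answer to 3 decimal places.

r = (nΣgh − ΣgΣh) / √[(nΣg² − (Σg)²)(nΣh² − (Σh)²)]
Numerator: 5×1844.37 − 130.7×66 = 595.65
Denominator: √[(18162.75 − 17082.49)(5781.5 − 4356)] = √[1080.26 × 1425.5] = 1240.9314
r = 595.65 / 1240.9314 ≈ 0.480

0.480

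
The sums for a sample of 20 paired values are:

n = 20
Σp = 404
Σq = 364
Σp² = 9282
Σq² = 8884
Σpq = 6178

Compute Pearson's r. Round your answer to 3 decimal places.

r = (nΣpq − ΣpΣq) / √[(nΣp² − (Σp)²)(nΣq² − (Σq)²)]
Numerator: 20×6178 − 404×364 = -23496
Denominator: √[(185640 − 163216)(177680 − 132496)] = √[22424 × 45184] = 31830.8972
r = -23496 / 31830.8972 ≈ -0.738

-0.738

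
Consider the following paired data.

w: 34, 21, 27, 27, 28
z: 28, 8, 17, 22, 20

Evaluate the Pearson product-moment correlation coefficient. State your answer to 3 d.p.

n = 5, Σw = 137, Σz = 95, Σw² = 3839, Σz² = 2021, Σwz = 2733
nΣwz − ΣwΣz = 13665 − 13015 = 650
nΣw² − (Σw)² = 19195 − 18769 = 426; nΣz² − (Σz)² = 10105 − 9025 = 1080
r = 650 / √(426 × 1080) = 650 / 678.2920 ≈ 0.958

0.958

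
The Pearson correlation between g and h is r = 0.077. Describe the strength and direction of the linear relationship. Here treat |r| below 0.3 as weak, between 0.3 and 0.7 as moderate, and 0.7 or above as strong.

r = 0.077 > 0 so the relationship is positive.
|r| = 0.077, which falls in the weak range.

weak positive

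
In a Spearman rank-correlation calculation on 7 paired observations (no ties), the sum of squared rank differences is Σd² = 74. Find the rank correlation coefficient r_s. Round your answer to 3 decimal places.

-0.321

ρ = 1 − 6Σd² / [n(n²−1)] = 1 − 6×74 / (7×48)
  = 1 − 444/336 = 1 − 1.3214 ≈ -0.321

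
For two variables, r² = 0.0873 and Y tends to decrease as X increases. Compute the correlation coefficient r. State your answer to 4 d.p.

-0.2955

|r| = √0.0873 = 0.2955
The association is negative, so r = −0.2955.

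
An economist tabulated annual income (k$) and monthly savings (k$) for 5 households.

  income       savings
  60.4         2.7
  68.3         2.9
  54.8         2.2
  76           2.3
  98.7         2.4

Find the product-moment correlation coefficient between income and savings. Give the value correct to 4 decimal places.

n = 5, Σx = 358.2, Σy = 12.5, Σx² = 26833.78, Σy² = 31.59, Σxy = 893.39
nΣxy − ΣxΣy = 4466.95 − 4477.5 = -10.55
nΣx² − (Σx)² = 134168.9 − 128307.24 = 5861.66; nΣy² − (Σy)² = 157.95 − 156.25 = 1.7
r = -10.55 / √(5861.66 × 1.7) = -10.55 / 99.8240 ≈ -0.1057

-0.1057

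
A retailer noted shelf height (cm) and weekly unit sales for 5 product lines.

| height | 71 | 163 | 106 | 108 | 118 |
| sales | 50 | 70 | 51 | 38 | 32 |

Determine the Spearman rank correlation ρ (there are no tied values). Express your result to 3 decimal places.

Rank height: 1, 5, 2, 3, 4
Rank sales: 3, 5, 4, 2, 1
d = rank(height) − rank(sales): -2, 0, -2, 1, 3; Σd² = 18
ρ = 1 − 6Σd² / [n(n²−1)] = 1 − 6×18 / (5×24) = 1 − 108/120 ≈ 0.100

0.100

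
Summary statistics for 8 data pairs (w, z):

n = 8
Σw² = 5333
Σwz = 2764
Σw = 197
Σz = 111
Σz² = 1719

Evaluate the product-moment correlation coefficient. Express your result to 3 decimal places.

0.104

r = (nΣwz − ΣwΣz) / √[(nΣw² − (Σw)²)(nΣz² − (Σz)²)]
Numerator: 8×2764 − 197×111 = 245
Denominator: √[(42664 − 38809)(13752 − 12321)] = √[3855 × 1431] = 2348.7241
r = 245 / 2348.7241 ≈ 0.104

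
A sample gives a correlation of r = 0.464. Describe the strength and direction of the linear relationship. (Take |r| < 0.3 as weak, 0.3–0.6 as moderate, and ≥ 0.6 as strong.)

r = 0.464 > 0 so the relationship is positive.
|r| = 0.464, which falls in the moderate range.

moderate positive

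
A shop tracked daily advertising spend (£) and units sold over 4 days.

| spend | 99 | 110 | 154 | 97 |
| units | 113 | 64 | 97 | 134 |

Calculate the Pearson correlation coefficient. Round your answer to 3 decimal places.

n = 4, Σx = 460, Σy = 408, Σx² = 55026, Σy² = 44230, Σxy = 46163
nΣxy − ΣxΣy = 184652 − 187680 = -3028
nΣx² − (Σx)² = 220104 − 211600 = 8504; nΣy² − (Σy)² = 176920 − 166464 = 10456
r = -3028 / √(8504 × 10456) = -3028 / 9429.6248 ≈ -0.321

-0.321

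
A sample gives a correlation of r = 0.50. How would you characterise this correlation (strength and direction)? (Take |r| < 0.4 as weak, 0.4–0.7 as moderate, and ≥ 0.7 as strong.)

moderate positive

r = 0.50 > 0 so the relationship is positive.
|r| = 0.50, which falls in the moderate range.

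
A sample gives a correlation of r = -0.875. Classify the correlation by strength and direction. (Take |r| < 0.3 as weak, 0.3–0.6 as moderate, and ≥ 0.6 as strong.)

r = -0.875 < 0 so the relationship is negative.
|r| = 0.875, which falls in the strong range.

strong negative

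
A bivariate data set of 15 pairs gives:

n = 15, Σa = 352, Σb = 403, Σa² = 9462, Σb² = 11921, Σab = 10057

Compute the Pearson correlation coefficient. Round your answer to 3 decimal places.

0.523

r = (nΣab − ΣaΣb) / √[(nΣa² − (Σa)²)(nΣb² − (Σb)²)]
Numerator: 15×10057 − 352×403 = 8999
Denominator: √[(141930 − 123904)(178815 − 162409)] = √[18026 × 16406] = 17196.9345
r = 8999 / 17196.9345 ≈ 0.523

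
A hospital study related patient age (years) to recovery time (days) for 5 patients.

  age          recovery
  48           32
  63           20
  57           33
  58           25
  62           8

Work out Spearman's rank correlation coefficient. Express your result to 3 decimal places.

Rank age: 1, 5, 2, 3, 4
Rank recovery: 4, 2, 5, 3, 1
d = rank(age) − rank(recovery): -3, 3, -3, 0, 3; Σd² = 36
ρ = 1 − 6Σd² / [n(n²−1)] = 1 − 6×36 / (5×24) = 1 − 216/120 ≈ -0.800

-0.800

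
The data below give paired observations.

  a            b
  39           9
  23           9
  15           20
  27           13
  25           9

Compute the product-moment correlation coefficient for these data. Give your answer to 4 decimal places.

-0.6853

n = 5, Σa = 129, Σb = 60, Σa² = 3629, Σb² = 812, Σab = 1434
nΣab − ΣaΣb = 7170 − 7740 = -570
nΣa² − (Σa)² = 18145 − 16641 = 1504; nΣb² − (Σb)² = 4060 − 3600 = 460
r = -570 / √(1504 × 460) = -570 / 831.7692 ≈ -0.6853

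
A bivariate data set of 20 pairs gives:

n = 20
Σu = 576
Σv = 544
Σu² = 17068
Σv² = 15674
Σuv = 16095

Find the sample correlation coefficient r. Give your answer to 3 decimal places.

0.660

r = (nΣuv − ΣuΣv) / √[(nΣu² − (Σu)²)(nΣv² − (Σv)²)]
Numerator: 20×16095 − 576×544 = 8556
Denominator: √[(341360 − 331776)(313480 − 295936)] = √[9584 × 17544] = 12966.9463
r = 8556 / 12966.9463 ≈ 0.660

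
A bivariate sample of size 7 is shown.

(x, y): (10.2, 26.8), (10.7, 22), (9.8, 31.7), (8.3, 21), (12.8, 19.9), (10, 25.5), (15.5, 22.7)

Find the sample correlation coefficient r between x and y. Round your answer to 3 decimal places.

n = 7, Σx = 77.3, Σy = 169.6, Σx² = 887.55, Σy² = 4209.68, Σxy = 1855.29
nΣxy − ΣxΣy = 12987.03 − 13110.08 = -123.05
nΣx² − (Σx)² = 6212.85 − 5975.29 = 237.56; nΣy² − (Σy)² = 29467.76 − 28764.16 = 703.6
r = -123.05 / √(237.56 × 703.6) = -123.05 / 408.8364 ≈ -0.301

-0.301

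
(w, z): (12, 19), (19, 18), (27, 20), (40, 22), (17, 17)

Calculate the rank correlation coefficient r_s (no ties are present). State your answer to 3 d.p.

Rank w: 1, 3, 4, 5, 2
Rank z: 3, 2, 4, 5, 1
d = rank(w) − rank(z): -2, 1, 0, 0, 1; Σd² = 6
ρ = 1 − 6Σd² / [n(n²−1)] = 1 − 6×6 / (5×24) = 1 − 36/120 ≈ 0.700

0.700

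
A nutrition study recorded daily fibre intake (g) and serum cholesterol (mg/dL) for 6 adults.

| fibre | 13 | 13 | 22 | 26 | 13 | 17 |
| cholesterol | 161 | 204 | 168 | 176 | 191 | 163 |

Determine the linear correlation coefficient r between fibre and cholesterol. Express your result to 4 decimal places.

n = 6, Σx = 104, Σy = 1063, Σx² = 1956, Σy² = 189787, Σxy = 18271
nΣxy − ΣxΣy = 109626 − 110552 = -926
nΣx² − (Σx)² = 11736 − 10816 = 920; nΣy² − (Σy)² = 1138722 − 1129969 = 8753
r = -926 / √(920 × 8753) = -926 / 2837.7385 ≈ -0.3263

-0.3263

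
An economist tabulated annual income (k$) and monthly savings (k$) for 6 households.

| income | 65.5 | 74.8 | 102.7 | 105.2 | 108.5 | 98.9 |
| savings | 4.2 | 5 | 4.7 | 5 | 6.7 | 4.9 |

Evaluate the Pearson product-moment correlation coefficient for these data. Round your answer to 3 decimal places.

0.594

n = 6, Σx = 555.6, Σy = 30.5, Σx² = 53053.08, Σy² = 158.63, Σxy = 2869.35
nΣxy − ΣxΣy = 17216.1 − 16945.8 = 270.3
nΣx² − (Σx)² = 318318.48 − 308691.36 = 9627.12; nΣy² − (Σy)² = 951.78 − 930.25 = 21.53
r = 270.3 / √(9627.12 × 21.53) = 270.3 / 455.2712 ≈ 0.594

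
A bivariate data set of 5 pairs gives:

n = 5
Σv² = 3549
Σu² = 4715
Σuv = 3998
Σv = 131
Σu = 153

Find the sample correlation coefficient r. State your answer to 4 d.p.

-0.1702

r = (nΣuv − ΣuΣv) / √[(nΣu² − (Σu)²)(nΣv² − (Σv)²)]
Numerator: 5×3998 − 153×131 = -53
Denominator: √[(23575 − 23409)(17745 − 17161)] = √[166 × 584] = 311.3583
r = -53 / 311.3583 ≈ -0.1702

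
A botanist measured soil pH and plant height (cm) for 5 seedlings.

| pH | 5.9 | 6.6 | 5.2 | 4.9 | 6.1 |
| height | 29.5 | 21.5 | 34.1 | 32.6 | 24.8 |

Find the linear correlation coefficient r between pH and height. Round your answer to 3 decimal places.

n = 5, Σx = 28.7, Σy = 142.5, Σx² = 166.63, Σy² = 4173.11, Σxy = 804.29
nΣxy − ΣxΣy = 4021.45 − 4089.75 = -68.3
nΣx² − (Σx)² = 833.15 − 823.69 = 9.46; nΣy² − (Σy)² = 20865.55 − 20306.25 = 559.3
r = -68.3 / √(9.46 × 559.3) = -68.3 / 72.7391 ≈ -0.939

-0.939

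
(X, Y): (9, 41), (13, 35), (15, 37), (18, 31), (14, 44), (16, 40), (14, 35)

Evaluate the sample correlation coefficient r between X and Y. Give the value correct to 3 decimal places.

n = 7, ΣX = 99, ΣY = 263, ΣX² = 1447, ΣY² = 9997, ΣXY = 3683
nΣXY − ΣXΣY = 25781 − 26037 = -256
nΣX² − (ΣX)² = 10129 − 9801 = 328; nΣY² − (ΣY)² = 69979 − 69169 = 810
r = -256 / √(328 × 810) = -256 / 515.4416 ≈ -0.497

-0.497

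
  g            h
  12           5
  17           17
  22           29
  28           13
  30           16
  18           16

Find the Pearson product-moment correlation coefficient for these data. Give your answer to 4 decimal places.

n = 6, Σg = 127, Σh = 96, Σg² = 2925, Σh² = 1836, Σgh = 2119
nΣgh − ΣgΣh = 12714 − 12192 = 522
nΣg² − (Σg)² = 17550 − 16129 = 1421; nΣh² − (Σh)² = 11016 − 9216 = 1800
r = 522 / √(1421 × 1800) = 522 / 1599.3124 ≈ 0.3264

0.3264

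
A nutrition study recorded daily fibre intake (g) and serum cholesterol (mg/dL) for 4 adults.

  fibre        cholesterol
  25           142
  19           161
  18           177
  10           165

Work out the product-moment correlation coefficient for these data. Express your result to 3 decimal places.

-0.614

n = 4, Σx = 72, Σy = 645, Σx² = 1410, Σy² = 104639, Σxy = 11445
nΣxy − ΣxΣy = 45780 − 46440 = -660
nΣx² − (Σx)² = 5640 − 5184 = 456; nΣy² − (Σy)² = 418556 − 416025 = 2531
r = -660 / √(456 × 2531) = -660 / 1074.3072 ≈ -0.614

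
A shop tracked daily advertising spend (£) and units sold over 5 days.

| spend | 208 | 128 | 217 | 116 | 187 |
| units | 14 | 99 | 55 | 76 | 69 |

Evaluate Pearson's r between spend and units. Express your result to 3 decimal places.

-0.744

n = 5, Σx = 856, Σy = 313, Σx² = 155162, Σy² = 23559, Σxy = 49238
nΣxy − ΣxΣy = 246190 − 267928 = -21738
nΣx² − (Σx)² = 775810 − 732736 = 43074; nΣy² − (Σy)² = 117795 − 97969 = 19826
r = -21738 / √(43074 × 19826) = -21738 / 29223.0239 ≈ -0.744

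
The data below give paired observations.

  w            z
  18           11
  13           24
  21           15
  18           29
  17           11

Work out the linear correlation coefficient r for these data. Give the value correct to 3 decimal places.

-0.342

n = 5, Σw = 87, Σz = 90, Σw² = 1547, Σz² = 1884, Σwz = 1534
nΣwz − ΣwΣz = 7670 − 7830 = -160
nΣw² − (Σw)² = 7735 − 7569 = 166; nΣz² − (Σz)² = 9420 − 8100 = 1320
r = -160 / √(166 × 1320) = -160 / 468.1026 ≈ -0.342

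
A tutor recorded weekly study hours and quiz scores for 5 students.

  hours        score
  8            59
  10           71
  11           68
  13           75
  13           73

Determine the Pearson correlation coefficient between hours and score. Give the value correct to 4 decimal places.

n = 5, Σx = 55, Σy = 346, Σx² = 623, Σy² = 24100, Σxy = 3854
nΣxy − ΣxΣy = 19270 − 19030 = 240
nΣx² − (Σx)² = 3115 − 3025 = 90; nΣy² − (Σy)² = 120500 − 119716 = 784
r = 240 / √(90 × 784) = 240 / 265.6313 ≈ 0.9035

0.9035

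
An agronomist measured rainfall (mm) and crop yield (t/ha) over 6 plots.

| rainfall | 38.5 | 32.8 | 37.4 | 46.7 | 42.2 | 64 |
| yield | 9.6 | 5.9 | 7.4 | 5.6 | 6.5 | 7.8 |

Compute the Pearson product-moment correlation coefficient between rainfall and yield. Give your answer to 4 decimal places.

0.1084

n = 6, Σx = 261.6, Σy = 42.8, Σx² = 12014.58, Σy² = 316.18, Σxy = 1874.9
nΣxy − ΣxΣy = 11249.4 − 11196.48 = 52.92
nΣx² − (Σx)² = 72087.48 − 68434.56 = 3652.92; nΣy² − (Σy)² = 1897.08 − 1831.84 = 65.24
r = 52.92 / √(3652.92 × 65.24) = 52.92 / 488.1767 ≈ 0.1084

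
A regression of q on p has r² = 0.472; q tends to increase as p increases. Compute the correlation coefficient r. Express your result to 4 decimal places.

|r| = √0.472 = 0.6870
The association is positive, so r = 0.6870.

0.6870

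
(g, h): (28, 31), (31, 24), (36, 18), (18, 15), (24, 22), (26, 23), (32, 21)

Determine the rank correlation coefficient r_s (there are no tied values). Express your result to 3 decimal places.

0.071

Rank g: 4, 5, 7, 1, 2, 3, 6
Rank h: 7, 6, 2, 1, 4, 5, 3
d = rank(g) − rank(h): -3, -1, 5, 0, -2, -2, 3; Σd² = 52
ρ = 1 − 6Σd² / [n(n²−1)] = 1 − 6×52 / (7×48) = 1 − 312/336 ≈ 0.071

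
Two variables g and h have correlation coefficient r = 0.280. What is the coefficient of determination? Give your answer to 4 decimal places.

0.0784

r² = (0.280)² = 0.0784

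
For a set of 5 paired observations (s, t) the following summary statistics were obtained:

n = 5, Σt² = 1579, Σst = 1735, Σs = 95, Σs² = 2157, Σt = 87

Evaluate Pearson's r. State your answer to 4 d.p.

0.5413

r = (nΣst − ΣsΣt) / √[(nΣs² − (Σs)²)(nΣt² − (Σt)²)]
Numerator: 5×1735 − 95×87 = 410
Denominator: √[(10785 − 9025)(7895 − 7569)] = √[1760 × 326] = 757.4695
r = 410 / 757.4695 ≈ 0.5413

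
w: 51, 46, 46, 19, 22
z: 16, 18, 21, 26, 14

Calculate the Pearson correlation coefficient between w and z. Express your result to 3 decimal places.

n = 5, Σw = 184, Σz = 95, Σw² = 7678, Σz² = 1893, Σwz = 3412
nΣwz − ΣwΣz = 17060 − 17480 = -420
nΣw² − (Σw)² = 38390 − 33856 = 4534; nΣz² − (Σz)² = 9465 − 9025 = 440
r = -420 / √(4534 × 440) = -420 / 1412.4305 ≈ -0.297

-0.297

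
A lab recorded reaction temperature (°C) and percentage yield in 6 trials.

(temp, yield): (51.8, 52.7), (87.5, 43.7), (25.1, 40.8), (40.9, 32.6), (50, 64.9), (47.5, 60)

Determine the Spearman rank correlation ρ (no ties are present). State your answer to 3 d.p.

Rank temp: 5, 6, 1, 2, 4, 3
Rank yield: 4, 3, 2, 1, 6, 5
d = rank(temp) − rank(yield): 1, 3, -1, 1, -2, -2; Σd² = 20
ρ = 1 − 6Σd² / [n(n²−1)] = 1 − 6×20 / (6×35) = 1 − 120/210 ≈ 0.429

0.429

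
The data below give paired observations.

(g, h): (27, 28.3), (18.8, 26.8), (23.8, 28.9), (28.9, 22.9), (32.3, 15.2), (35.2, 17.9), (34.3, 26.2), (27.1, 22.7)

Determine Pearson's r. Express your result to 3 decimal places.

-0.612

n = 8, Σg = 227.4, Σh = 188.9, Σg² = 6677.32, Σh² = 4631.93, Σgh = 5252.44
nΣgh − ΣgΣh = 42019.52 − 42955.86 = -936.34
nΣg² − (Σg)² = 53418.56 − 51710.76 = 1707.8; nΣh² − (Σh)² = 37055.44 − 35683.21 = 1372.23
r = -936.34 / √(1707.8 × 1372.23) = -936.34 / 1530.8476 ≈ -0.612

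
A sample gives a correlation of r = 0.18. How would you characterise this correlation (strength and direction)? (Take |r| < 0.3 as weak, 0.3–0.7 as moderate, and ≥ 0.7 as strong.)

weak positive

r = 0.18 > 0 so the relationship is positive.
|r| = 0.18, which falls in the weak range.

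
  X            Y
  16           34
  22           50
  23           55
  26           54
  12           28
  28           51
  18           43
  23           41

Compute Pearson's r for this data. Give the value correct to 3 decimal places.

0.873

n = 8, ΣX = 168, ΣY = 356, ΣX² = 3726, ΣY² = 16512, ΣXY = 7794
nΣXY − ΣXΣY = 62352 − 59808 = 2544
nΣX² − (ΣX)² = 29808 − 28224 = 1584; nΣY² − (ΣY)² = 132096 − 126736 = 5360
r = 2544 / √(1584 × 5360) = 2544 / 2913.8016 ≈ 0.873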